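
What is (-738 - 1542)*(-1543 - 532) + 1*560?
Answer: 4731560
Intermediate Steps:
(-738 - 1542)*(-1543 - 532) + 1*560 = -2280*(-2075) + 560 = 4731000 + 560 = 4731560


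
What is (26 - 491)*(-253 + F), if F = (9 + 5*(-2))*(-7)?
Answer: 114390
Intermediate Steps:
F = 7 (F = (9 - 10)*(-7) = -1*(-7) = 7)
(26 - 491)*(-253 + F) = (26 - 491)*(-253 + 7) = -465*(-246) = 114390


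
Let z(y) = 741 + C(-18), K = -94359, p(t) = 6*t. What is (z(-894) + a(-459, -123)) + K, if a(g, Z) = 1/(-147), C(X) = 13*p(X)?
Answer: -13968235/147 ≈ -95022.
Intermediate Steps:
C(X) = 78*X (C(X) = 13*(6*X) = 78*X)
a(g, Z) = -1/147
z(y) = -663 (z(y) = 741 + 78*(-18) = 741 - 1404 = -663)
(z(-894) + a(-459, -123)) + K = (-663 - 1/147) - 94359 = -97462/147 - 94359 = -13968235/147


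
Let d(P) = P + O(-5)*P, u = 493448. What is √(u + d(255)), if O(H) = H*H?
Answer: √500078 ≈ 707.16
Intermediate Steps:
O(H) = H²
d(P) = 26*P (d(P) = P + (-5)²*P = P + 25*P = 26*P)
√(u + d(255)) = √(493448 + 26*255) = √(493448 + 6630) = √500078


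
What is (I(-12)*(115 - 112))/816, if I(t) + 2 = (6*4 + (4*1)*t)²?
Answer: 287/136 ≈ 2.1103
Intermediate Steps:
I(t) = -2 + (24 + 4*t)² (I(t) = -2 + (6*4 + (4*1)*t)² = -2 + (24 + 4*t)²)
(I(-12)*(115 - 112))/816 = ((-2 + 16*(6 - 12)²)*(115 - 112))/816 = ((-2 + 16*(-6)²)*3)*(1/816) = ((-2 + 16*36)*3)*(1/816) = ((-2 + 576)*3)*(1/816) = (574*3)*(1/816) = 1722*(1/816) = 287/136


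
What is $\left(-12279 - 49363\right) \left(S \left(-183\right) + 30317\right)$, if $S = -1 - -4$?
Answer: $-1834959056$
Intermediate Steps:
$S = 3$ ($S = -1 + 4 = 3$)
$\left(-12279 - 49363\right) \left(S \left(-183\right) + 30317\right) = \left(-12279 - 49363\right) \left(3 \left(-183\right) + 30317\right) = - 61642 \left(-549 + 30317\right) = \left(-61642\right) 29768 = -1834959056$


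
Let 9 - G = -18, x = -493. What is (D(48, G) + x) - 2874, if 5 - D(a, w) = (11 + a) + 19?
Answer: -3440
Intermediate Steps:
G = 27 (G = 9 - 1*(-18) = 9 + 18 = 27)
D(a, w) = -25 - a (D(a, w) = 5 - ((11 + a) + 19) = 5 - (30 + a) = 5 + (-30 - a) = -25 - a)
(D(48, G) + x) - 2874 = ((-25 - 1*48) - 493) - 2874 = ((-25 - 48) - 493) - 2874 = (-73 - 493) - 2874 = -566 - 2874 = -3440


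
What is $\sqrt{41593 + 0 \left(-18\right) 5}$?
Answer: $\sqrt{41593} \approx 203.94$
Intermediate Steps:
$\sqrt{41593 + 0 \left(-18\right) 5} = \sqrt{41593 + 0 \cdot 5} = \sqrt{41593 + 0} = \sqrt{41593}$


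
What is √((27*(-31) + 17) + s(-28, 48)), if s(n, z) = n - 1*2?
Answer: 5*I*√34 ≈ 29.155*I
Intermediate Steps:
s(n, z) = -2 + n (s(n, z) = n - 2 = -2 + n)
√((27*(-31) + 17) + s(-28, 48)) = √((27*(-31) + 17) + (-2 - 28)) = √((-837 + 17) - 30) = √(-820 - 30) = √(-850) = 5*I*√34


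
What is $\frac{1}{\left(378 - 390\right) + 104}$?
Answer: $\frac{1}{92} \approx 0.01087$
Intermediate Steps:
$\frac{1}{\left(378 - 390\right) + 104} = \frac{1}{-12 + 104} = \frac{1}{92}$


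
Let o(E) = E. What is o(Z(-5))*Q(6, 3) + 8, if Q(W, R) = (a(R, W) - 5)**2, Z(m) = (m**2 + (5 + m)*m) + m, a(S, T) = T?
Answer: 28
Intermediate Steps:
Z(m) = m + m**2 + m*(5 + m) (Z(m) = (m**2 + m*(5 + m)) + m = m + m**2 + m*(5 + m))
Q(W, R) = (-5 + W)**2 (Q(W, R) = (W - 5)**2 = (-5 + W)**2)
o(Z(-5))*Q(6, 3) + 8 = (2*(-5)*(3 - 5))*(-5 + 6)**2 + 8 = (2*(-5)*(-2))*1**2 + 8 = 20*1 + 8 = 20 + 8 = 28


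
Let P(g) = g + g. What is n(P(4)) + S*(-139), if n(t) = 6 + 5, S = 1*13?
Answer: -1796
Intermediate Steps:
P(g) = 2*g
S = 13
n(t) = 11
n(P(4)) + S*(-139) = 11 + 13*(-139) = 11 - 1807 = -1796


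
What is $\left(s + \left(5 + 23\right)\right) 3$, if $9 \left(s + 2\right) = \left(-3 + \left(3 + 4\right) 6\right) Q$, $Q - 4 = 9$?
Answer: $247$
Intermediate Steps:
$Q = 13$ ($Q = 4 + 9 = 13$)
$s = \frac{163}{3}$ ($s = -2 + \frac{\left(-3 + \left(3 + 4\right) 6\right) 13}{9} = -2 + \frac{\left(-3 + 7 \cdot 6\right) 13}{9} = -2 + \frac{\left(-3 + 42\right) 13}{9} = -2 + \frac{39 \cdot 13}{9} = -2 + \frac{1}{9} \cdot 507 = -2 + \frac{169}{3} = \frac{163}{3} \approx 54.333$)
$\left(s + \left(5 + 23\right)\right) 3 = \left(\frac{163}{3} + \left(5 + 23\right)\right) 3 = \left(\frac{163}{3} + 28\right) 3 = \frac{247}{3} \cdot 3 = 247$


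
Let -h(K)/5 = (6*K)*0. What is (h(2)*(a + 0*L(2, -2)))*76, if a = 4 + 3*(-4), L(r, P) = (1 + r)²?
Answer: 0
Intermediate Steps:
a = -8 (a = 4 - 12 = -8)
h(K) = 0 (h(K) = -5*6*K*0 = -5*0 = 0)
(h(2)*(a + 0*L(2, -2)))*76 = (0*(-8 + 0*(1 + 2)²))*76 = (0*(-8 + 0*3²))*76 = (0*(-8 + 0*9))*76 = (0*(-8 + 0))*76 = (0*(-8))*76 = 0*76 = 0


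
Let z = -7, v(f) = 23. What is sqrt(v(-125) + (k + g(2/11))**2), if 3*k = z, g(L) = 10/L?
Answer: sqrt(25171)/3 ≈ 52.885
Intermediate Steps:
k = -7/3 (k = (1/3)*(-7) = -7/3 ≈ -2.3333)
sqrt(v(-125) + (k + g(2/11))**2) = sqrt(23 + (-7/3 + 10/((2/11)))**2) = sqrt(23 + (-7/3 + 10/((2*(1/11))))**2) = sqrt(23 + (-7/3 + 10/(2/11))**2) = sqrt(23 + (-7/3 + 10*(11/2))**2) = sqrt(23 + (-7/3 + 55)**2) = sqrt(23 + (158/3)**2) = sqrt(23 + 24964/9) = sqrt(25171/9) = sqrt(25171)/3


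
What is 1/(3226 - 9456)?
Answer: -1/6230 ≈ -0.00016051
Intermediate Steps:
1/(3226 - 9456) = 1/(-6230) = -1/6230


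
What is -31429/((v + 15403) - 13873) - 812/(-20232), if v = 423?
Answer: -17619047/1097586 ≈ -16.053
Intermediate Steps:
-31429/((v + 15403) - 13873) - 812/(-20232) = -31429/((423 + 15403) - 13873) - 812/(-20232) = -31429/(15826 - 13873) - 812*(-1/20232) = -31429/1953 + 203/5058 = -17619047/1097586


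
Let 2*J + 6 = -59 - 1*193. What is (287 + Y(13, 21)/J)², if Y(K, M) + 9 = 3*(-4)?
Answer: 152473104/1849 ≈ 82463.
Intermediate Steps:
Y(K, M) = -21 (Y(K, M) = -9 + 3*(-4) = -9 - 12 = -21)
J = -129 (J = -3 + (-59 - 1*193)/2 = -3 + (-59 - 193)/2 = -3 + (½)*(-252) = -3 - 126 = -129)
(287 + Y(13, 21)/J)² = (287 - 21/(-129))² = (287 - 21*(-1/129))² = (287 + 7/43)² = (12348/43)² = 152473104/1849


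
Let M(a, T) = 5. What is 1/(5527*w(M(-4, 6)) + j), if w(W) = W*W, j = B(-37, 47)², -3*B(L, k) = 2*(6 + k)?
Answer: 9/1254811 ≈ 7.1724e-6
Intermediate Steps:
B(L, k) = -4 - 2*k/3 (B(L, k) = -2*(6 + k)/3 = -(12 + 2*k)/3 = -4 - 2*k/3)
j = 11236/9 (j = (-4 - ⅔*47)² = (-4 - 94/3)² = (-106/3)² = 11236/9 ≈ 1248.4)
w(W) = W²
1/(5527*w(M(-4, 6)) + j) = 1/(5527*5² + 11236/9) = 1/(5527*25 + 11236/9) = 1/(138175 + 11236/9) = 1/(1254811/9) = 9/1254811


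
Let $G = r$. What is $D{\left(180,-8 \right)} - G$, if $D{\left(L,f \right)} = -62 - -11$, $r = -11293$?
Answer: $11242$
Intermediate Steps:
$D{\left(L,f \right)} = -51$ ($D{\left(L,f \right)} = -62 + 11 = -51$)
$G = -11293$
$D{\left(180,-8 \right)} - G = -51 - -11293 = -51 + 11293 = 11242$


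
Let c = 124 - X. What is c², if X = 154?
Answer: 900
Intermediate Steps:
c = -30 (c = 124 - 1*154 = 124 - 154 = -30)
c² = (-30)² = 900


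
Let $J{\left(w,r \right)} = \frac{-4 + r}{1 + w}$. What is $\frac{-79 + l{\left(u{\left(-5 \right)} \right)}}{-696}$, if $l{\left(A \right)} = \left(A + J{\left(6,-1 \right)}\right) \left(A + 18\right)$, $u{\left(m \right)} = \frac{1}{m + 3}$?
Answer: $\frac{401}{2784} \approx 0.14404$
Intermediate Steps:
$u{\left(m \right)} = \frac{1}{3 + m}$
$J{\left(w,r \right)} = \frac{-4 + r}{1 + w}$
$l{\left(A \right)} = \left(18 + A\right) \left(- \frac{5}{7} + A\right)$ ($l{\left(A \right)} = \left(A + \frac{-4 - 1}{1 + 6}\right) \left(A + 18\right) = \left(A + \frac{1}{7} \left(-5\right)\right) \left(18 + A\right) = \left(A - \frac{5}{7}\right) \left(18 + A\right) = \left(- \frac{5}{7} + A\right) \left(18 + A\right) = \left(18 + A\right) \left(- \frac{5}{7} + A\right)$)
$\frac{-79 + l{\left(u{\left(-5 \right)} \right)}}{-696} = \frac{-79 + \left(- \frac{90}{7} + \left(\frac{1}{3 - 5}\right)^{2} + \frac{121}{7 \left(3 - 5\right)}\right)}{-696} = \left(-79 + \left(- \frac{90}{7} + \left(\frac{1}{-2}\right)^{2} + \frac{121}{7 \left(-2\right)}\right)\right) \left(- \frac{1}{696}\right) = \left(-79 + \left(- \frac{90}{7} + \left(- \frac{1}{2}\right)^{2} + \frac{121}{7} \left(- \frac{1}{2}\right)\right)\right) \left(- \frac{1}{696}\right) = \left(-79 - \frac{85}{4}\right) \left(- \frac{1}{696}\right) = \left(- \frac{401}{4}\right) \left(- \frac{1}{696}\right) = \frac{401}{2784}$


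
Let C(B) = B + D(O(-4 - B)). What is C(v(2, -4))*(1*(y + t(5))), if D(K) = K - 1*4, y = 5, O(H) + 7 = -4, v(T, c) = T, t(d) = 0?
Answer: -65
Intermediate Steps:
O(H) = -11 (O(H) = -7 - 4 = -11)
D(K) = -4 + K (D(K) = K - 4 = -4 + K)
C(B) = -15 + B (C(B) = B + (-4 - 11) = B - 15 = -15 + B)
C(v(2, -4))*(1*(y + t(5))) = (-15 + 2)*(1*(5 + 0)) = -13*5 = -65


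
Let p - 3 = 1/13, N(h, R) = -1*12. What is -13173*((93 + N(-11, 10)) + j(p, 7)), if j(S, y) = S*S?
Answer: -201401997/169 ≈ -1.1917e+6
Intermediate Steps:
N(h, R) = -12
p = 40/13 (p = 3 + 1/13 = 40/13 ≈ 3.0769)
j(S, y) = S²
-13173*((93 + N(-11, 10)) + j(p, 7)) = -13173*((93 - 12) + (40/13)²) = -13173*(81 + 1600/169) = -13173*15289/169 = -201401997/169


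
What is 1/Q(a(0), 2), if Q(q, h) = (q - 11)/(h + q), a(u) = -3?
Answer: 1/14 ≈ 0.071429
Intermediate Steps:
Q(q, h) = (-11 + q)/(h + q)
1/Q(a(0), 2) = 1/((-11 - 3)/(2 - 3)) = 1/(-14/(-1)) = 1/(-1*(-14)) = 1/14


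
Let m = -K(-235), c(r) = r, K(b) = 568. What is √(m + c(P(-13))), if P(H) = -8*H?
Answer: 4*I*√29 ≈ 21.541*I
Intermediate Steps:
m = -568 (m = -1*568 = -568)
√(m + c(P(-13))) = √(-568 - 8*(-13)) = √(-568 + 104) = √(-464) = 4*I*√29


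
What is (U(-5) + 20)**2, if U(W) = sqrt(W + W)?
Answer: (20 + I*sqrt(10))**2 ≈ 390.0 + 126.49*I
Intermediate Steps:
U(W) = sqrt(2)*sqrt(W) (U(W) = sqrt(2*W) = sqrt(2)*sqrt(W))
(U(-5) + 20)**2 = (sqrt(2)*sqrt(-5) + 20)**2 = (sqrt(2)*(I*sqrt(5)) + 20)**2 = (I*sqrt(10) + 20)**2 = (20 + I*sqrt(10))**2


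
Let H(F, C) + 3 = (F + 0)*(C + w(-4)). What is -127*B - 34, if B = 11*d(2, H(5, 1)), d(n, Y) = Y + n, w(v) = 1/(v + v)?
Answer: -37991/8 ≈ -4748.9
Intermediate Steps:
w(v) = 1/(2*v)
H(F, C) = -3 + F*(-1/8 + C) (H(F, C) = -3 + (F + 0)*(C + (1/2)/(-4)) = -3 + F*(C + (1/2)*(-1/4)) = -3 + F*(C - 1/8) = -3 + F*(-1/8 + C))
B = 297/8 (B = 11*((-3 - 1/8*5 + 1*5) + 2) = 11*((-3 - 5/8 + 5) + 2) = 11*(11/8 + 2) = 11*(27/8) = 297/8 ≈ 37.125)
-127*B - 34 = -127*297/8 - 34 = -37719/8 - 34 = -37991/8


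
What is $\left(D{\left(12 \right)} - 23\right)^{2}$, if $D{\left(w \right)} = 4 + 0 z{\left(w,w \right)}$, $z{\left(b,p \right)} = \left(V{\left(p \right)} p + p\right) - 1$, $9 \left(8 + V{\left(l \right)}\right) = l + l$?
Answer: $361$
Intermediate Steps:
$V{\left(l \right)} = -8 + \frac{2 l}{9}$ ($V{\left(l \right)} = -8 + \frac{l + l}{9} = -8 + \frac{2 l}{9}$)
$z{\left(b,p \right)} = -1 + p + p \left(-8 + \frac{2 p}{9}\right)$ ($z{\left(b,p \right)} = \left(\left(-8 + \frac{2 p}{9}\right) p + p\right) - 1 = \left(p \left(-8 + \frac{2 p}{9}\right) + p\right) - 1 = \left(p + p \left(-8 + \frac{2 p}{9}\right)\right) - 1 = -1 + p + p \left(-8 + \frac{2 p}{9}\right)$)
$D{\left(w \right)} = 4$ ($D{\left(w \right)} = 4 + 0 \left(-1 - 7 w + \frac{2 w^{2}}{9}\right) = 4 + 0 = 4$)
$\left(D{\left(12 \right)} - 23\right)^{2} = \left(4 - 23\right)^{2} = \left(-19\right)^{2} = 361$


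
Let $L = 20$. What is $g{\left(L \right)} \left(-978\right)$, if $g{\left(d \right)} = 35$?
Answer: $-34230$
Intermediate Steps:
$g{\left(L \right)} \left(-978\right) = 35 \left(-978\right) = -34230$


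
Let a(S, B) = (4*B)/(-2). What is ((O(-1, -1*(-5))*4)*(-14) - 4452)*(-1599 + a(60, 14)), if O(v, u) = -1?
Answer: 7152292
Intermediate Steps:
a(S, B) = -2*B (a(S, B) = (4*B)*(-½) = -2*B)
((O(-1, -1*(-5))*4)*(-14) - 4452)*(-1599 + a(60, 14)) = (-1*4*(-14) - 4452)*(-1599 - 2*14) = (-4*(-14) - 4452)*(-1599 - 28) = (56 - 4452)*(-1627) = -4396*(-1627) = 7152292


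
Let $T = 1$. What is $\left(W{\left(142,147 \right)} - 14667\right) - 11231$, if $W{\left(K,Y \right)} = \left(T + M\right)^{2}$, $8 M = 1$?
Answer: $- \frac{1657391}{64} \approx -25897.0$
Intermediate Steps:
$M = \frac{1}{8}$ ($M = \frac{1}{8} \cdot 1 = \frac{1}{8} \approx 0.125$)
$W{\left(K,Y \right)} = \frac{81}{64}$ ($W{\left(K,Y \right)} = \left(1 + \frac{1}{8}\right)^{2} = \left(\frac{9}{8}\right)^{2} = \frac{81}{64}$)
$\left(W{\left(142,147 \right)} - 14667\right) - 11231 = \left(\frac{81}{64} - 14667\right) - 11231 = - \frac{938607}{64} - 11231 = - \frac{1657391}{64}$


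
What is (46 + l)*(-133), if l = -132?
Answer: 11438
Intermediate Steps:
(46 + l)*(-133) = (46 - 132)*(-133) = -86*(-133) = 11438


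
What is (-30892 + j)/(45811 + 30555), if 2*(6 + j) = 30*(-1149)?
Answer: -48133/76366 ≈ -0.63029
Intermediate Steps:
j = -17241 (j = -6 + (30*(-1149))/2 = -6 + (½)*(-34470) = -6 - 17235 = -17241)
(-30892 + j)/(45811 + 30555) = (-30892 - 17241)/(45811 + 30555) = -48133/76366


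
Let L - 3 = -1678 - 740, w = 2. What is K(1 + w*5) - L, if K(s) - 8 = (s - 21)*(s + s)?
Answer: 2203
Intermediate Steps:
K(s) = 8 + 2*s*(-21 + s) (K(s) = 8 + (s - 21)*(s + s) = 8 + (-21 + s)*(2*s) = 8 + 2*s*(-21 + s))
L = -2415 (L = 3 + (-1678 - 740) = 3 - 2418 = -2415)
K(1 + w*5) - L = (8 - 42*(1 + 2*5) + 2*(1 + 2*5)²) - 1*(-2415) = (8 - 42*(1 + 10) + 2*(1 + 10)²) + 2415 = (8 - 42*11 + 2*11²) + 2415 = (8 - 462 + 2*121) + 2415 = (8 - 462 + 242) + 2415 = -212 + 2415 = 2203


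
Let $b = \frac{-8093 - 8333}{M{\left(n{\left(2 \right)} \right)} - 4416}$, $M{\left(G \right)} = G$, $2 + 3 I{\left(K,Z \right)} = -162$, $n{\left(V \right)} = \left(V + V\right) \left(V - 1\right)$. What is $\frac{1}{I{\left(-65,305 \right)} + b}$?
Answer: $- \frac{6618}{337145} \approx -0.01963$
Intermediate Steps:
$n{\left(V \right)} = 2 V \left(-1 + V\right)$
$I{\left(K,Z \right)} = - \frac{164}{3}$ ($I{\left(K,Z \right)} = - \frac{2}{3} + \frac{1}{3} \left(-162\right) = - \frac{2}{3} - 54 = - \frac{164}{3}$)
$b = \frac{8213}{2206}$ ($b = \frac{-8093 - 8333}{2 \cdot 2 \left(-1 + 2\right) - 4416} = - \frac{16426}{2 \cdot 2 \cdot 1 - 4416} = - \frac{16426}{4 - 4416} = - \frac{16426}{-4412} = \left(-16426\right) \left(- \frac{1}{4412}\right) = \frac{8213}{2206} \approx 3.723$)
$\frac{1}{I{\left(-65,305 \right)} + b} = \frac{1}{- \frac{164}{3} + \frac{8213}{2206}} = \frac{1}{- \frac{337145}{6618}} = - \frac{6618}{337145}$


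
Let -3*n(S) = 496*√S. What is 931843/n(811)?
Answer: -2795529*√811/402256 ≈ -197.91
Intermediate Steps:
n(S) = -496*√S/3
931843/n(811) = 931843/((-496*√811/3)) = 931843*(-3*√811/402256) = -2795529*√811/402256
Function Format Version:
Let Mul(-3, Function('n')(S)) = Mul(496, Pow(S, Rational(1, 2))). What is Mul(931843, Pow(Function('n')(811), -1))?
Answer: Mul(Rational(-2795529, 402256), Pow(811, Rational(1, 2))) ≈ -197.91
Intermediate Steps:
Function('n')(S) = Mul(Rational(-496, 3), Pow(S, Rational(1, 2))) (Function('n')(S) = Mul(Rational(-1, 3), Mul(496, Pow(S, Rational(1, 2)))) = Mul(Rational(-496, 3), Pow(S, Rational(1, 2))))
Mul(931843, Pow(Function('n')(811), -1)) = Mul(931843, Pow(Mul(Rational(-496, 3), Pow(811, Rational(1, 2))), -1)) = Mul(931843, Mul(Rational(-3, 402256), Pow(811, Rational(1, 2)))) = Mul(Rational(-2795529, 402256), Pow(811, Rational(1, 2)))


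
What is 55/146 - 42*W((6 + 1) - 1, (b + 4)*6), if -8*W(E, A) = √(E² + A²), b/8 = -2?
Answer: 55/146 + 63*√145/2 ≈ 379.69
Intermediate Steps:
b = -16 (b = 8*(-2) = -16)
W(E, A) = -√(A² + E²)/8 (W(E, A) = -√(E² + A²)/8 = -√(A² + E²)/8)
55/146 - 42*W((6 + 1) - 1, (b + 4)*6) = 55/146 - (-21)*√(((-16 + 4)*6)² + ((6 + 1) - 1)²)/4 = 55*(1/146) - (-21)*√((-12*6)² + (7 - 1)²)/4 = 55/146 - (-21)*√((-72)² + 6²)/4 = 55/146 - (-21)*√(5184 + 36)/4 = 55/146 - (-21)*√5220/4 = 55/146 - (-21)*6*√145/4 = 55/146 - (-63)*√145/2 = 55/146 + 63*√145/2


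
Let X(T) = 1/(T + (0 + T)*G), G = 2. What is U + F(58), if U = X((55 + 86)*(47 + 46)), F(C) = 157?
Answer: 6176224/39339 ≈ 157.00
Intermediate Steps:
X(T) = 1/(3*T) (X(T) = 1/(T + (0 + T)*2) = 1/(T + T*2) = 1/(T + 2*T) = 1/(3*T))
U = 1/39339 (U = 1/(3*(((55 + 86)*(47 + 46)))) = 1/(3*((141*93))) = (1/3)/13113 = (1/3)*(1/13113) = 1/39339 ≈ 2.5420e-5)
U + F(58) = 1/39339 + 157 = 6176224/39339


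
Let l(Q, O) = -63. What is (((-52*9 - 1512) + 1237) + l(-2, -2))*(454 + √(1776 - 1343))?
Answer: -365924 - 806*√433 ≈ -3.8270e+5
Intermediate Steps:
(((-52*9 - 1512) + 1237) + l(-2, -2))*(454 + √(1776 - 1343)) = (((-52*9 - 1512) + 1237) - 63)*(454 + √(1776 - 1343)) = (((-468 - 1512) + 1237) - 63)*(454 + √433) = ((-1980 + 1237) - 63)*(454 + √433) = (-743 - 63)*(454 + √433) = -806*(454 + √433) = -365924 - 806*√433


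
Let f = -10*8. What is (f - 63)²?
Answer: 20449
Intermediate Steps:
f = -80
(f - 63)² = (-80 - 63)² = (-143)² = 20449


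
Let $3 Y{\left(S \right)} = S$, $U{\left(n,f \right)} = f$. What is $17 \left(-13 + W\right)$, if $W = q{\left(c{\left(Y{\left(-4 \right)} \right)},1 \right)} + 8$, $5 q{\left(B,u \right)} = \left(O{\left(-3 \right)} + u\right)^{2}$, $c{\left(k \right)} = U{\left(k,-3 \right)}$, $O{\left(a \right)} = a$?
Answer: $- \frac{357}{5} \approx -71.4$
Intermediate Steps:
$Y{\left(S \right)} = \frac{S}{3}$
$c{\left(k \right)} = -3$
$q{\left(B,u \right)} = \frac{\left(-3 + u\right)^{2}}{5}$
$W = \frac{44}{5}$ ($W = \frac{\left(-3 + 1\right)^{2}}{5} + 8 = \frac{\left(-2\right)^{2}}{5} + 8 = \frac{1}{5} \cdot 4 + 8 = \frac{4}{5} + 8 = \frac{44}{5} \approx 8.8$)
$17 \left(-13 + W\right) = 17 \left(-13 + \frac{44}{5}\right) = 17 \left(- \frac{21}{5}\right) = - \frac{357}{5}$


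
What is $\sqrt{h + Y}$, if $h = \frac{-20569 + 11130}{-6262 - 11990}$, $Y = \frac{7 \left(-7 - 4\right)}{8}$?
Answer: $\frac{i \sqrt{1994838}}{468} \approx 3.0179 i$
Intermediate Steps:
$Y = - \frac{77}{8}$ ($Y = 7 \left(-11\right) \frac{1}{8} = \left(-77\right) \frac{1}{8} = - \frac{77}{8} \approx -9.625$)
$h = \frac{9439}{18252}$ ($h = - \frac{9439}{-18252} = \left(-9439\right) \left(- \frac{1}{18252}\right) = \frac{9439}{18252} \approx 0.51715$)
$\sqrt{h + Y} = \sqrt{\frac{9439}{18252} - \frac{77}{8}} = \sqrt{- \frac{332473}{36504}} = \frac{i \sqrt{1994838}}{468}$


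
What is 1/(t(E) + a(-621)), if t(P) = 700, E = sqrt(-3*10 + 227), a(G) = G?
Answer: 1/79 ≈ 0.012658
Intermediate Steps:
E = sqrt(197) (E = sqrt(-30 + 227) = sqrt(197) ≈ 14.036)
1/(t(E) + a(-621)) = 1/(700 - 621) = 1/79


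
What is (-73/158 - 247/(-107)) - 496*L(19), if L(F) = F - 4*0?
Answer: -159290929/16906 ≈ -9422.2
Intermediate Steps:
L(F) = F (L(F) = F + 0 = F)
(-73/158 - 247/(-107)) - 496*L(19) = (-73/158 - 247/(-107)) - 496*19 = (-73*1/158 - 247*(-1/107)) - 9424 = (-73/158 + 247/107) - 9424 = 31215/16906 - 9424 = -159290929/16906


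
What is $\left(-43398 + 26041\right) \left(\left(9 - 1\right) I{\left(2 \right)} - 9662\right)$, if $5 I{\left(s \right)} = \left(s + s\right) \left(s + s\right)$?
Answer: $\frac{836294974}{5} \approx 1.6726 \cdot 10^{8}$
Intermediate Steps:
$I{\left(s \right)} = \frac{4 s^{2}}{5}$ ($I{\left(s \right)} = \frac{\left(s + s\right) \left(s + s\right)}{5} = \frac{2 s 2 s}{5} = \frac{4 s^{2}}{5}$)
$\left(-43398 + 26041\right) \left(\left(9 - 1\right) I{\left(2 \right)} - 9662\right) = \left(-43398 + 26041\right) \left(\left(9 - 1\right) \frac{4 \cdot 2^{2}}{5} - 9662\right) = - 17357 \left(8 \cdot \frac{4}{5} \cdot 4 - 9662\right) = - 17357 \left(8 \cdot \frac{16}{5} - 9662\right) = - 17357 \left(\frac{128}{5} - 9662\right) = \left(-17357\right) \left(- \frac{48182}{5}\right) = \frac{836294974}{5}$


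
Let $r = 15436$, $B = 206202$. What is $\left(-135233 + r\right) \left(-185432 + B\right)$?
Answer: $-2488183690$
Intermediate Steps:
$\left(-135233 + r\right) \left(-185432 + B\right) = \left(-135233 + 15436\right) \left(-185432 + 206202\right) = \left(-119797\right) 20770 = -2488183690$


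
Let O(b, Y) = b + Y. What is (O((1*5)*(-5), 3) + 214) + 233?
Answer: 425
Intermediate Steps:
O(b, Y) = Y + b
(O((1*5)*(-5), 3) + 214) + 233 = ((3 + (1*5)*(-5)) + 214) + 233 = ((3 + 5*(-5)) + 214) + 233 = ((3 - 25) + 214) + 233 = (-22 + 214) + 233 = 192 + 233 = 425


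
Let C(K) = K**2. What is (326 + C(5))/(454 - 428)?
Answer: 27/2 ≈ 13.500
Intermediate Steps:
(326 + C(5))/(454 - 428) = (326 + 5**2)/(454 - 428) = (326 + 25)/26 = 351*(1/26) = 27/2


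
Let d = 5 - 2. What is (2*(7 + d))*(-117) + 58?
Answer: -2282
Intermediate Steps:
d = 3
(2*(7 + d))*(-117) + 58 = (2*(7 + 3))*(-117) + 58 = (2*10)*(-117) + 58 = 20*(-117) + 58 = -2340 + 58 = -2282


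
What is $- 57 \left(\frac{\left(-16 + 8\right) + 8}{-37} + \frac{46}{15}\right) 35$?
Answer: $-6118$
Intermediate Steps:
$- 57 \left(\frac{\left(-16 + 8\right) + 8}{-37} + \frac{46}{15}\right) 35 = - 57 \left(\left(-8 + 8\right) \left(- \frac{1}{37}\right) + 46 \cdot \frac{1}{15}\right) 35 = - 57 \left(0 \left(- \frac{1}{37}\right) + \frac{46}{15}\right) 35 = - 57 \left(0 + \frac{46}{15}\right) 35 = \left(-57\right) \frac{46}{15} \cdot 35 = \left(- \frac{874}{5}\right) 35 = -6118$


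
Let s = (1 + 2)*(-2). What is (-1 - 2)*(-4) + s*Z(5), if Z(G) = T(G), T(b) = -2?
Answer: 24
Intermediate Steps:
Z(G) = -2
s = -6 (s = 3*(-2) = -6)
(-1 - 2)*(-4) + s*Z(5) = (-1 - 2)*(-4) - 6*(-2) = -3*(-4) + 12 = 12 + 12 = 24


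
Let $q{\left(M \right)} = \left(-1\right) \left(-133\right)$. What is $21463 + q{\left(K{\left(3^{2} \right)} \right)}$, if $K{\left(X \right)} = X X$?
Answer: $21596$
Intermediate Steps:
$K{\left(X \right)} = X^{2}$
$q{\left(M \right)} = 133$
$21463 + q{\left(K{\left(3^{2} \right)} \right)} = 21463 + 133 = 21596$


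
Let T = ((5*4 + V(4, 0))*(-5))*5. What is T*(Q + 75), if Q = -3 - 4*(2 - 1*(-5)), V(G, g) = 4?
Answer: -26400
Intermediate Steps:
Q = -31 (Q = -3 - 4*(2 + 5) = -3 - 4*7 = -3 - 28 = -31)
T = -600 (T = ((5*4 + 4)*(-5))*5 = ((20 + 4)*(-5))*5 = (24*(-5))*5 = -120*5 = -600)
T*(Q + 75) = -600*(-31 + 75) = -600*44 = -26400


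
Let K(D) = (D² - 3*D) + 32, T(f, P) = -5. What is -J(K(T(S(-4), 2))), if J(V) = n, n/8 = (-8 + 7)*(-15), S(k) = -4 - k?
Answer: -120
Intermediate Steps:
K(D) = 32 + D² - 3*D
n = 120 (n = 8*((-8 + 7)*(-15)) = 8*(-1*(-15)) = 8*15 = 120)
J(V) = 120
-J(K(T(S(-4), 2))) = -1*120 = -120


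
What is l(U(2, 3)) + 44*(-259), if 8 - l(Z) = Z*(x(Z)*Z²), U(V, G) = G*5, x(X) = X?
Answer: -62013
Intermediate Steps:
U(V, G) = 5*G
l(Z) = 8 - Z⁴ (l(Z) = 8 - Z*Z*Z² = 8 - Z*Z³ = 8 - Z⁴)
l(U(2, 3)) + 44*(-259) = (8 - (5*3)⁴) + 44*(-259) = (8 - 1*15⁴) - 11396 = (8 - 1*50625) - 11396 = (8 - 50625) - 11396 = -50617 - 11396 = -62013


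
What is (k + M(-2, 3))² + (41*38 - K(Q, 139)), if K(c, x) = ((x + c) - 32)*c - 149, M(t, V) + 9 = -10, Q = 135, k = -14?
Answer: -29874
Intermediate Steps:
M(t, V) = -19 (M(t, V) = -9 - 10 = -19)
K(c, x) = -149 + c*(-32 + c + x) (K(c, x) = ((c + x) - 32)*c - 149 = (-32 + c + x)*c - 149 = c*(-32 + c + x) - 149 = -149 + c*(-32 + c + x))
(k + M(-2, 3))² + (41*38 - K(Q, 139)) = (-14 - 19)² + (41*38 - (-149 + 135² - 32*135 + 135*139)) = (-33)² + (1558 - (-149 + 18225 - 4320 + 18765)) = 1089 + (1558 - 1*32521) = 1089 + (1558 - 32521) = 1089 - 30963 = -29874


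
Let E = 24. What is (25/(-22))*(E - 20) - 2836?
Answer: -31246/11 ≈ -2840.5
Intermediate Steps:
(25/(-22))*(E - 20) - 2836 = (25/(-22))*(24 - 20) - 2836 = (25*(-1/22))*4 - 2836 = -25/22*4 - 2836 = -50/11 - 2836 = -31246/11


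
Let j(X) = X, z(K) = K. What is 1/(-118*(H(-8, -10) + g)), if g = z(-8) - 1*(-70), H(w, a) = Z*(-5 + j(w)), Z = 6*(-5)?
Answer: -1/53336 ≈ -1.8749e-5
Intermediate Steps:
Z = -30
H(w, a) = 150 - 30*w (H(w, a) = -30*(-5 + w) = 150 - 30*w)
g = 62 (g = -8 - 1*(-70) = -8 + 70 = 62)
1/(-118*(H(-8, -10) + g)) = 1/(-118*((150 - 30*(-8)) + 62)) = 1/(-118*((150 + 240) + 62)) = 1/(-118*(390 + 62)) = 1/(-118*452) = 1/(-53336) = -1/53336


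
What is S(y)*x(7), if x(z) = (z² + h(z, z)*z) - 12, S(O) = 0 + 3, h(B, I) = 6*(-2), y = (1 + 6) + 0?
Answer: -141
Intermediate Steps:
y = 7 (y = 7 + 0 = 7)
h(B, I) = -12
S(O) = 3
x(z) = -12 + z² - 12*z (x(z) = (z² - 12*z) - 12 = -12 + z² - 12*z)
S(y)*x(7) = 3*(-12 + 7² - 12*7) = 3*(-12 + 49 - 84) = 3*(-47) = -141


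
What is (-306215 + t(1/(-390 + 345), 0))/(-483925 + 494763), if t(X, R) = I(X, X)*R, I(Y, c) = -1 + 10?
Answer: -306215/10838 ≈ -28.254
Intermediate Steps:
I(Y, c) = 9
t(X, R) = 9*R
(-306215 + t(1/(-390 + 345), 0))/(-483925 + 494763) = (-306215 + 9*0)/(-483925 + 494763) = (-306215 + 0)/10838 = -306215*1/10838 = -306215/10838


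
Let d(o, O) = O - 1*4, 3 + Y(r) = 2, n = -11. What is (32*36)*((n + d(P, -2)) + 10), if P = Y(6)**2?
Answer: -8064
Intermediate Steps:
Y(r) = -1 (Y(r) = -3 + 2 = -1)
P = 1 (P = (-1)**2 = 1)
d(o, O) = -4 + O (d(o, O) = O - 4 = -4 + O)
(32*36)*((n + d(P, -2)) + 10) = (32*36)*((-11 + (-4 - 2)) + 10) = 1152*((-11 - 6) + 10) = 1152*(-17 + 10) = 1152*(-7) = -8064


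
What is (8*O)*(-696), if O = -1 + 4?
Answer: -16704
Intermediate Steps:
O = 3
(8*O)*(-696) = (8*3)*(-696) = 24*(-696) = -16704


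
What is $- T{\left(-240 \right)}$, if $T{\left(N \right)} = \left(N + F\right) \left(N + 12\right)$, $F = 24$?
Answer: $-49248$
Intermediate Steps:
$T{\left(N \right)} = \left(12 + N\right) \left(24 + N\right)$ ($T{\left(N \right)} = \left(N + 24\right) \left(N + 12\right) = \left(24 + N\right) \left(12 + N\right) = \left(12 + N\right) \left(24 + N\right)$)
$- T{\left(-240 \right)} = - (288 + \left(-240\right)^{2} + 36 \left(-240\right)) = - (288 + 57600 - 8640) = \left(-1\right) 49248 = -49248$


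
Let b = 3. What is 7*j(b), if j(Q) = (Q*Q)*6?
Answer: 378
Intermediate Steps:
j(Q) = 6*Q**2 (j(Q) = Q**2*6 = 6*Q**2)
7*j(b) = 7*(6*3**2) = 7*(6*9) = 7*54 = 378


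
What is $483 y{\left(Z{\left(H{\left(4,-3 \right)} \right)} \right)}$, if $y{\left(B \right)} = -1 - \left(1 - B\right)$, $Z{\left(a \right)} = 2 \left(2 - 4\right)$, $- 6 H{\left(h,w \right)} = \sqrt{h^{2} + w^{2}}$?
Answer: $-2898$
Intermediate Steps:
$H{\left(h,w \right)} = - \frac{\sqrt{h^{2} + w^{2}}}{6}$
$Z{\left(a \right)} = -4$ ($Z{\left(a \right)} = 2 \left(-2\right) = -4$)
$y{\left(B \right)} = -2 + B$ ($y{\left(B \right)} = -1 + \left(-1 + B\right) = -2 + B$)
$483 y{\left(Z{\left(H{\left(4,-3 \right)} \right)} \right)} = 483 \left(-2 - 4\right) = 483 \left(-6\right) = -2898$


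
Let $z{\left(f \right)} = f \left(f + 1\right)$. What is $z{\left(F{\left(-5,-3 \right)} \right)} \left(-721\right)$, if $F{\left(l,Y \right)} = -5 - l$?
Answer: $0$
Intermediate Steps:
$z{\left(f \right)} = f \left(1 + f\right)$
$z{\left(F{\left(-5,-3 \right)} \right)} \left(-721\right) = \left(-5 - -5\right) \left(1 - 0\right) \left(-721\right) = \left(-5 + 5\right) \left(1 + \left(-5 + 5\right)\right) \left(-721\right) = 0 \left(1 + 0\right) \left(-721\right) = 0 \cdot 1 \left(-721\right) = 0 \left(-721\right) = 0$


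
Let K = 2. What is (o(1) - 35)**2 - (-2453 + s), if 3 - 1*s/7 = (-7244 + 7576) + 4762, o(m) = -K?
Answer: 39459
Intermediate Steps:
o(m) = -2 (o(m) = -1*2 = -2)
s = -35637 (s = 21 - 7*((-7244 + 7576) + 4762) = 21 - 7*(332 + 4762) = 21 - 7*5094 = 21 - 35658 = -35637)
(o(1) - 35)**2 - (-2453 + s) = (-2 - 35)**2 - (-2453 - 35637) = (-37)**2 - 1*(-38090) = 1369 + 38090 = 39459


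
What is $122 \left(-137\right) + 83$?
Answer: $-16631$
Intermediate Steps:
$122 \left(-137\right) + 83 = -16714 + 83 = -16631$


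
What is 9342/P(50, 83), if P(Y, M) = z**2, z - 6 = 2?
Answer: 4671/32 ≈ 145.97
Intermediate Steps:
z = 8 (z = 6 + 2 = 8)
P(Y, M) = 64 (P(Y, M) = 8**2 = 64)
9342/P(50, 83) = 9342/64 = 9342*(1/64) = 4671/32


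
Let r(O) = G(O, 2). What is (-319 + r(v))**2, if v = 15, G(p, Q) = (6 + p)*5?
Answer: 45796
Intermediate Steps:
G(p, Q) = 30 + 5*p
r(O) = 30 + 5*O
(-319 + r(v))**2 = (-319 + (30 + 5*15))**2 = (-319 + (30 + 75))**2 = (-319 + 105)**2 = (-214)**2 = 45796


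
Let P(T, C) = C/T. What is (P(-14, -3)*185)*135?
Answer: 74925/14 ≈ 5351.8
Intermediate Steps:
(P(-14, -3)*185)*135 = (-3/(-14)*185)*135 = (-3*(-1/14)*185)*135 = ((3/14)*185)*135 = (555/14)*135 = 74925/14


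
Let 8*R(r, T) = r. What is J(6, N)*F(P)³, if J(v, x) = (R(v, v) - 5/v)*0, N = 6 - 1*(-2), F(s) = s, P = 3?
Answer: 0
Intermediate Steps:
R(r, T) = r/8
N = 8 (N = 6 + 2 = 8)
J(v, x) = 0 (J(v, x) = (v/8 - 5/v)*0 = (-5/v + v/8)*0 = 0)
J(6, N)*F(P)³ = 0*3³ = 0*27 = 0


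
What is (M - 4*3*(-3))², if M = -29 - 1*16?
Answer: 81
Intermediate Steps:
M = -45 (M = -29 - 16 = -45)
(M - 4*3*(-3))² = (-45 - 4*3*(-3))² = (-45 - 12*(-3))² = (-45 + 36)² = (-9)² = 81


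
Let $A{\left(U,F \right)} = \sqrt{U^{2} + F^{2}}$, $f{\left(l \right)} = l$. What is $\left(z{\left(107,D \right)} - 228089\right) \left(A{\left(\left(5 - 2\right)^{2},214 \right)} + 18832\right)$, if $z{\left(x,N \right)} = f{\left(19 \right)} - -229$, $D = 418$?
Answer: $-4290701712 - 227841 \sqrt{45877} \approx -4.3395 \cdot 10^{9}$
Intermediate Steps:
$z{\left(x,N \right)} = 248$ ($z{\left(x,N \right)} = 19 - -229 = 19 + 229 = 248$)
$A{\left(U,F \right)} = \sqrt{F^{2} + U^{2}}$
$\left(z{\left(107,D \right)} - 228089\right) \left(A{\left(\left(5 - 2\right)^{2},214 \right)} + 18832\right) = \left(248 - 228089\right) \left(\sqrt{214^{2} + \left(\left(5 - 2\right)^{2}\right)^{2}} + 18832\right) = - 227841 \left(\sqrt{45796 + \left(3^{2}\right)^{2}} + 18832\right) = - 227841 \left(\sqrt{45796 + 9^{2}} + 18832\right) = - 227841 \left(\sqrt{45796 + 81} + 18832\right) = - 227841 \left(\sqrt{45877} + 18832\right) = - 227841 \left(18832 + \sqrt{45877}\right) = -4290701712 - 227841 \sqrt{45877}$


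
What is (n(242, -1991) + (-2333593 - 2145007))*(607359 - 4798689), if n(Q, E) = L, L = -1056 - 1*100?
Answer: 18776135715480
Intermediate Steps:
L = -1156 (L = -1056 - 100 = -1156)
n(Q, E) = -1156
(n(242, -1991) + (-2333593 - 2145007))*(607359 - 4798689) = (-1156 + (-2333593 - 2145007))*(607359 - 4798689) = (-1156 - 4478600)*(-4191330) = -4479756*(-4191330) = 18776135715480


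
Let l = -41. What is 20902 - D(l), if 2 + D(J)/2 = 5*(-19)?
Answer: 21096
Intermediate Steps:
D(J) = -194 (D(J) = -4 + 2*(5*(-19)) = -4 + 2*(-95) = -4 - 190 = -194)
20902 - D(l) = 20902 - 1*(-194) = 20902 + 194 = 21096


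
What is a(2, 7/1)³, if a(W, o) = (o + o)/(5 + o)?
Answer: 343/216 ≈ 1.5880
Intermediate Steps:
a(W, o) = 2*o/(5 + o) (a(W, o) = (2*o)/(5 + o) = 2*o/(5 + o))
a(2, 7/1)³ = (2*(7/1)/(5 + 7/1))³ = (2*(7*1)/(5 + 7*1))³ = (2*7/(5 + 7))³ = (2*7/12)³ = (2*7*(1/12))³ = (7/6)³ = 343/216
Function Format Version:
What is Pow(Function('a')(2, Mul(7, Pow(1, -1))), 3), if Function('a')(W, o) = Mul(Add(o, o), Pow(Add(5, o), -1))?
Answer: Rational(343, 216) ≈ 1.5880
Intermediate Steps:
Function('a')(W, o) = Mul(2, o, Pow(Add(5, o), -1)) (Function('a')(W, o) = Mul(Mul(2, o), Pow(Add(5, o), -1)) = Mul(2, o, Pow(Add(5, o), -1)))
Pow(Function('a')(2, Mul(7, Pow(1, -1))), 3) = Pow(Mul(2, Mul(7, Pow(1, -1)), Pow(Add(5, Mul(7, Pow(1, -1))), -1)), 3) = Pow(Mul(2, Mul(7, 1), Pow(Add(5, Mul(7, 1)), -1)), 3) = Pow(Mul(2, 7, Pow(Add(5, 7), -1)), 3) = Pow(Mul(2, 7, Pow(12, -1)), 3) = Pow(Mul(2, 7, Rational(1, 12)), 3) = Pow(Rational(7, 6), 3) = Rational(343, 216)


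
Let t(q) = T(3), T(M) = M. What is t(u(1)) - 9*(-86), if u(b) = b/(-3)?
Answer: 777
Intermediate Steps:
u(b) = -b/3 (u(b) = b*(-⅓) = -b/3)
t(q) = 3
t(u(1)) - 9*(-86) = 3 - 9*(-86) = 3 + 774 = 777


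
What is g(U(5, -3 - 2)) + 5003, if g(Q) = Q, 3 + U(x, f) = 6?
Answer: 5006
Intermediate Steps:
U(x, f) = 3 (U(x, f) = -3 + 6 = 3)
g(U(5, -3 - 2)) + 5003 = 3 + 5003 = 5006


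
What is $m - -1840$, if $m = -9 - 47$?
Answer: $1784$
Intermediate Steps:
$m = -56$
$m - -1840 = -56 - -1840 = -56 + 1840 = 1784$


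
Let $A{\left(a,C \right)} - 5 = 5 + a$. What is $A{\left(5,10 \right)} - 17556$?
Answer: $-17541$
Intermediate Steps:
$A{\left(a,C \right)} = 10 + a$ ($A{\left(a,C \right)} = 5 + \left(5 + a\right) = 10 + a$)
$A{\left(5,10 \right)} - 17556 = \left(10 + 5\right) - 17556 = 15 - 17556 = -17541$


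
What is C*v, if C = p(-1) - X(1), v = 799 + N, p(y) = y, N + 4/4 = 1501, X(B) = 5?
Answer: -13794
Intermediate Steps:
N = 1500 (N = -1 + 1501 = 1500)
v = 2299 (v = 799 + 1500 = 2299)
C = -6 (C = -1 - 1*5 = -1 - 5 = -6)
C*v = -6*2299 = -13794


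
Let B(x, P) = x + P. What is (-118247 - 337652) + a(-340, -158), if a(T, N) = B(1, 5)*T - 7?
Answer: -457946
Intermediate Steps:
B(x, P) = P + x
a(T, N) = -7 + 6*T (a(T, N) = (5 + 1)*T - 7 = 6*T - 7 = -7 + 6*T)
(-118247 - 337652) + a(-340, -158) = (-118247 - 337652) + (-7 + 6*(-340)) = -455899 + (-7 - 2040) = -455899 - 2047 = -457946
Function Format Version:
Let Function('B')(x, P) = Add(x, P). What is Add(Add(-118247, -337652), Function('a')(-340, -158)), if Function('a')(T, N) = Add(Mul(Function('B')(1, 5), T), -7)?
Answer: -457946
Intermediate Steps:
Function('B')(x, P) = Add(P, x)
Function('a')(T, N) = Add(-7, Mul(6, T)) (Function('a')(T, N) = Add(Mul(Add(5, 1), T), -7) = Add(Mul(6, T), -7) = Add(-7, Mul(6, T)))
Add(Add(-118247, -337652), Function('a')(-340, -158)) = Add(Add(-118247, -337652), Add(-7, Mul(6, -340))) = Add(-455899, Add(-7, -2040)) = Add(-455899, -2047) = -457946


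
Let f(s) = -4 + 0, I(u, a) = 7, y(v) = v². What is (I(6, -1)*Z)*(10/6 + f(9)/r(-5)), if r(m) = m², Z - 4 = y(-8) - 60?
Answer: 6328/75 ≈ 84.373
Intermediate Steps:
f(s) = -4
Z = 8 (Z = 4 + ((-8)² - 60) = 4 + (64 - 60) = 4 + 4 = 8)
(I(6, -1)*Z)*(10/6 + f(9)/r(-5)) = (7*8)*(10/6 - 4/((-5)²)) = 56*(10*(⅙) - 4/25) = 56*(5/3 - 4*1/25) = 56*(5/3 - 4/25) = 56*(113/75) = 6328/75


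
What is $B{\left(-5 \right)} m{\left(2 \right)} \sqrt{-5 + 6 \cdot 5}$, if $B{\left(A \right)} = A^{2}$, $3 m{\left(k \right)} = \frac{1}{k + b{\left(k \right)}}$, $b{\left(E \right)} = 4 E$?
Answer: $\frac{25}{6} \approx 4.1667$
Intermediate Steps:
$m{\left(k \right)} = \frac{1}{15 k}$ ($m{\left(k \right)} = \frac{1}{3 \left(k + 4 k\right)} = \frac{1}{3 \cdot 5 k} = \frac{\frac{1}{5} \frac{1}{k}}{3} = \frac{1}{15 k}$)
$B{\left(-5 \right)} m{\left(2 \right)} \sqrt{-5 + 6 \cdot 5} = \left(-5\right)^{2} \frac{1}{15 \cdot 2} \sqrt{-5 + 6 \cdot 5} = 25 \cdot \frac{1}{15} \cdot \frac{1}{2} \sqrt{-5 + 30} = 25 \frac{\sqrt{25}}{30} = 25 \cdot \frac{1}{30} \cdot 5 = 25 \cdot \frac{1}{6} = \frac{25}{6}$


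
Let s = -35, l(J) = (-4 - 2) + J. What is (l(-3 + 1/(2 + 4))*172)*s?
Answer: 159530/3 ≈ 53177.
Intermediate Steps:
l(J) = -6 + J
(l(-3 + 1/(2 + 4))*172)*s = ((-6 + (-3 + 1/(2 + 4)))*172)*(-35) = ((-6 + (-3 + 1/6))*172)*(-35) = ((-6 - 17/6)*172)*(-35) = -53/6*172*(-35) = -4558/3*(-35) = 159530/3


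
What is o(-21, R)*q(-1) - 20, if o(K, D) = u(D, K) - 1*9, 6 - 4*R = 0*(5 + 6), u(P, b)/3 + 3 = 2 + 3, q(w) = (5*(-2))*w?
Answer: -50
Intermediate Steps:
q(w) = -10*w
u(P, b) = 6 (u(P, b) = -9 + 3*(2 + 3) = -9 + 3*5 = -9 + 15 = 6)
R = 3/2 (R = 3/2 - 0*(5 + 6) = 3/2 - 0*11 = 3/2 - 1/4*0 = 3/2 + 0 = 3/2 ≈ 1.5000)
o(K, D) = -3 (o(K, D) = 6 - 1*9 = 6 - 9 = -3)
o(-21, R)*q(-1) - 20 = -(-30)*(-1) - 20 = -3*10 - 20 = -30 - 20 = -50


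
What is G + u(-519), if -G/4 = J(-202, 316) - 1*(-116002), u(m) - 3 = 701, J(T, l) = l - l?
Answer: -463304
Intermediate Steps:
J(T, l) = 0
u(m) = 704 (u(m) = 3 + 701 = 704)
G = -464008 (G = -4*(0 - 1*(-116002)) = -4*(0 + 116002) = -4*116002 = -464008)
G + u(-519) = -464008 + 704 = -463304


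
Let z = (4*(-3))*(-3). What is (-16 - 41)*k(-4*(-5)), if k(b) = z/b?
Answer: -513/5 ≈ -102.60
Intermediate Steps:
z = 36 (z = -12*(-3) = 36)
k(b) = 36/b
(-16 - 41)*k(-4*(-5)) = (-16 - 41)*(36/((-4*(-5)))) = -2052/20 = -57*9/5 = -513/5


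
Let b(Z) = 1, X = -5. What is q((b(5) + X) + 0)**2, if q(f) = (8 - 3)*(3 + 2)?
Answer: 625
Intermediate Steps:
q(f) = 25 (q(f) = 5*5 = 25)
q((b(5) + X) + 0)**2 = 25**2 = 625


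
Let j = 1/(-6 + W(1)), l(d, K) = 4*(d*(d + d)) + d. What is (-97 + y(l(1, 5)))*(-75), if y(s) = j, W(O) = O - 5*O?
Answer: 14565/2 ≈ 7282.5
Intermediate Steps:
W(O) = -4*O
l(d, K) = d + 8*d**2 (l(d, K) = 4*(d*(2*d)) + d = 4*(2*d**2) + d = 8*d**2 + d = d + 8*d**2)
j = -1/10 (j = 1/(-6 - 4*1) = 1/(-6 - 4) = 1/(-10) = -1/10 ≈ -0.10000)
y(s) = -1/10
(-97 + y(l(1, 5)))*(-75) = (-97 - 1/10)*(-75) = -971/10*(-75) = 14565/2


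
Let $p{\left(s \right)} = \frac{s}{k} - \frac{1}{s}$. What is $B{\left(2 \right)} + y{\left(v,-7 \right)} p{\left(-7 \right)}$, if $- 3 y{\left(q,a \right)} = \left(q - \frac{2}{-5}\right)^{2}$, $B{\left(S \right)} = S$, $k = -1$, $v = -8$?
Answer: $- \frac{2846}{21} \approx -135.52$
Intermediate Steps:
$p{\left(s \right)} = - s - \frac{1}{s}$ ($p{\left(s \right)} = \frac{s}{-1} - \frac{1}{s} = s \left(-1\right) - \frac{1}{s} = - s - \frac{1}{s}$)
$y{\left(q,a \right)} = - \frac{\left(\frac{2}{5} + q\right)^{2}}{3}$ ($y{\left(q,a \right)} = - \frac{\left(q - \frac{2}{-5}\right)^{2}}{3} = - \frac{\left(q - - \frac{2}{5}\right)^{2}}{3} = - \frac{\left(q + \frac{2}{5}\right)^{2}}{3} = - \frac{\left(\frac{2}{5} + q\right)^{2}}{3}$)
$B{\left(2 \right)} + y{\left(v,-7 \right)} p{\left(-7 \right)} = 2 + - \frac{\left(2 + 5 \left(-8\right)\right)^{2}}{75} \left(\left(-1\right) \left(-7\right) - \frac{1}{-7}\right) = 2 + - \frac{\left(2 - 40\right)^{2}}{75} \left(7 - - \frac{1}{7}\right) = 2 + - \frac{\left(-38\right)^{2}}{75} \left(7 + \frac{1}{7}\right) = 2 + \left(- \frac{1}{75}\right) 1444 \cdot \frac{50}{7} = 2 - \frac{2888}{21} = - \frac{2846}{21}$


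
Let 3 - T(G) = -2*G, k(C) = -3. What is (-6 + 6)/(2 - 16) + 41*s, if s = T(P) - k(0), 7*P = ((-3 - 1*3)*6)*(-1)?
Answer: 4674/7 ≈ 667.71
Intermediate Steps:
P = 36/7 (P = (((-3 - 1*3)*6)*(-1))/7 = (((-3 - 3)*6)*(-1))/7 = (-6*6*(-1))/7 = (-36*(-1))/7 = (⅐)*36 = 36/7 ≈ 5.1429)
T(G) = 3 + 2*G (T(G) = 3 - (-2)*G = 3 + 2*G)
s = 114/7 (s = (3 + 2*(36/7)) - 1*(-3) = (3 + 72/7) + 3 = 93/7 + 3 = 114/7 ≈ 16.286)
(-6 + 6)/(2 - 16) + 41*s = (-6 + 6)/(2 - 16) + 41*(114/7) = 0/(-14) + 4674/7 = 0*(-1/14) + 4674/7 = 0 + 4674/7 = 4674/7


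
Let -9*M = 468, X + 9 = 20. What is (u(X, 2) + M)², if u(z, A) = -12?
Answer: 4096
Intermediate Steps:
X = 11 (X = -9 + 20 = 11)
M = -52 (M = -⅑*468 = -52)
(u(X, 2) + M)² = (-12 - 52)² = (-64)² = 4096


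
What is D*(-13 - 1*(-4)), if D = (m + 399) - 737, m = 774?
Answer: -3924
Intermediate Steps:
D = 436 (D = (774 + 399) - 737 = 1173 - 737 = 436)
D*(-13 - 1*(-4)) = 436*(-13 - 1*(-4)) = 436*(-13 + 4) = 436*(-9) = -3924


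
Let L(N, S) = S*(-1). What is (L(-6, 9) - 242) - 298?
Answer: -549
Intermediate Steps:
L(N, S) = -S
(L(-6, 9) - 242) - 298 = (-1*9 - 242) - 298 = (-9 - 242) - 298 = -251 - 298 = -549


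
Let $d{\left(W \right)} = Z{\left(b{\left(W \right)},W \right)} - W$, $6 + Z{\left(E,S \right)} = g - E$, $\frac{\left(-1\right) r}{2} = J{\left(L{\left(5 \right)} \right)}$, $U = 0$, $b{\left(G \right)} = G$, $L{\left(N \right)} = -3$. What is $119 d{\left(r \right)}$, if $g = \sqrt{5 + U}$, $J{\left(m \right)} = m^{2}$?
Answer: $3570 + 119 \sqrt{5} \approx 3836.1$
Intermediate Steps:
$r = -18$ ($r = - 2 \left(-3\right)^{2} = \left(-2\right) 9 = -18$)
$g = \sqrt{5}$ ($g = \sqrt{5 + 0} = \sqrt{5} \approx 2.2361$)
$Z{\left(E,S \right)} = -6 + \sqrt{5} - E$ ($Z{\left(E,S \right)} = -6 - \left(E - \sqrt{5}\right) = -6 + \sqrt{5} - E$)
$d{\left(W \right)} = -6 + \sqrt{5} - 2 W$ ($d{\left(W \right)} = \left(-6 + \sqrt{5} - W\right) - W = -6 + \sqrt{5} - 2 W$)
$119 d{\left(r \right)} = 119 \left(-6 + \sqrt{5} - -36\right) = 119 \left(-6 + \sqrt{5} + 36\right) = 119 \left(30 + \sqrt{5}\right) = 3570 + 119 \sqrt{5}$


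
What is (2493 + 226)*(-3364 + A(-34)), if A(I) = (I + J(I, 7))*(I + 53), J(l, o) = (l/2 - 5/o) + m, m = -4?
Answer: -84174802/7 ≈ -1.2025e+7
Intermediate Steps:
J(l, o) = -4 + l/2 - 5/o (J(l, o) = (l/2 - 5/o) - 4 = -4 + l/2 - 5/o)
A(I) = (53 + I)*(-33/7 + 3*I/2) (A(I) = (I + (-4 + I/2 - 5/7))*(I + 53) = (I + (-4 + I/2 - 5*⅐))*(53 + I) = (I + (-4 + I/2 - 5/7))*(53 + I) = (I + (-33/7 + I/2))*(53 + I) = (-33/7 + 3*I/2)*(53 + I) = (53 + I)*(-33/7 + 3*I/2))
(2493 + 226)*(-3364 + A(-34)) = (2493 + 226)*(-3364 + (-1749/7 + (3/2)*(-34)² + (1047/14)*(-34))) = 2719*(-3364 + (-1749/7 + (3/2)*1156 - 17799/7)) = 2719*(-3364 + (-1749/7 + 1734 - 17799/7)) = 2719*(-3364 - 7410/7) = 2719*(-30958/7) = -84174802/7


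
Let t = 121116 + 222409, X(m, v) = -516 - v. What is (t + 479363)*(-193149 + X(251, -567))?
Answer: -158898027024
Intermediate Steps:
t = 343525
(t + 479363)*(-193149 + X(251, -567)) = (343525 + 479363)*(-193149 + (-516 - 1*(-567))) = 822888*(-193149 + (-516 + 567)) = 822888*(-193149 + 51) = 822888*(-193098) = -158898027024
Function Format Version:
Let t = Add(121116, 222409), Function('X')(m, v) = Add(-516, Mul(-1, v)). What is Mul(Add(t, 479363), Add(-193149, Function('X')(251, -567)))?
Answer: -158898027024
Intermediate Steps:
t = 343525
Mul(Add(t, 479363), Add(-193149, Function('X')(251, -567))) = Mul(Add(343525, 479363), Add(-193149, Add(-516, Mul(-1, -567)))) = Mul(822888, Add(-193149, Add(-516, 567))) = Mul(822888, Add(-193149, 51)) = Mul(822888, -193098) = -158898027024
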